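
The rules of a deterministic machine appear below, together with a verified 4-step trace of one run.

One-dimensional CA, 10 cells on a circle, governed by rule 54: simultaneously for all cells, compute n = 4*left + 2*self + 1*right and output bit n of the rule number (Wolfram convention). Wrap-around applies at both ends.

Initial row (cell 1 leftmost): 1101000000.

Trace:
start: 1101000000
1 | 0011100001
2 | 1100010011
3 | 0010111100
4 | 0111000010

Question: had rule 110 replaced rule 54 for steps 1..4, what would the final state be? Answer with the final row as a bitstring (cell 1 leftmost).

(re-executing steps 1..4 under rule 110; state before step 1: 1101000000)
1 | 1111000001
2 | 0001000011
3 | 0011000111
4 | 0111001101

0111001101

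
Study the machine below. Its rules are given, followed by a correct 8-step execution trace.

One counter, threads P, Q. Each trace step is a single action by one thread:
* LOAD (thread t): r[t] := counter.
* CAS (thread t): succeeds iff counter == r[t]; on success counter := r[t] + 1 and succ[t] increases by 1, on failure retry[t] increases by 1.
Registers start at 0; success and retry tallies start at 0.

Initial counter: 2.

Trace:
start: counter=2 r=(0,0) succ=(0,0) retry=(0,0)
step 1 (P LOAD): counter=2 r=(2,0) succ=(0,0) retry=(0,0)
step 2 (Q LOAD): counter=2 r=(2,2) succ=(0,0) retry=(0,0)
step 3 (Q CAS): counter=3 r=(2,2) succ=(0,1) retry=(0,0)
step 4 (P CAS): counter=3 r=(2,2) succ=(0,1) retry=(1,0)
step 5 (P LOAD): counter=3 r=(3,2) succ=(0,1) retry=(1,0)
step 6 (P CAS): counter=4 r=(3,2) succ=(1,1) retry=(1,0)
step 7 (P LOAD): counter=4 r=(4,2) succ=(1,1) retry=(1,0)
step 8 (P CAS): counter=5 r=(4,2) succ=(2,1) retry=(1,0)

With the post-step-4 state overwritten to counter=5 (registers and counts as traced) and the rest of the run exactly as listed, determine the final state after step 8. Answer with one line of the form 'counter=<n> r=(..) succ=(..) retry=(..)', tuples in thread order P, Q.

counter=7 r=(6,2) succ=(2,1) retry=(1,0)

state after step 4 := counter=5 r=(2,2) succ=(0,1) retry=(1,0)
step 5 (P LOAD): counter=5 r=(5,2) succ=(0,1) retry=(1,0)
step 6 (P CAS): counter=6 r=(5,2) succ=(1,1) retry=(1,0)
step 7 (P LOAD): counter=6 r=(6,2) succ=(1,1) retry=(1,0)
step 8 (P CAS): counter=7 r=(6,2) succ=(2,1) retry=(1,0)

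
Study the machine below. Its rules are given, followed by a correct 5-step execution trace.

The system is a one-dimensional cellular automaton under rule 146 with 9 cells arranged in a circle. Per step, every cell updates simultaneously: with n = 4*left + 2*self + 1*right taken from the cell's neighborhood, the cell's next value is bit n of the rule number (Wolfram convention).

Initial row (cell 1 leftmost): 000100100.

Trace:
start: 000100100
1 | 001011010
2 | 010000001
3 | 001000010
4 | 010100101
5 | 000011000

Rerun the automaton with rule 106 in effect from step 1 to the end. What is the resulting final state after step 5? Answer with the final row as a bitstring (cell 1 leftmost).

010000010

(re-executing steps 1..5 under rule 106; state before step 1: 000100100)
1 | 001001000
2 | 010010000
3 | 100100000
4 | 001000001
5 | 010000010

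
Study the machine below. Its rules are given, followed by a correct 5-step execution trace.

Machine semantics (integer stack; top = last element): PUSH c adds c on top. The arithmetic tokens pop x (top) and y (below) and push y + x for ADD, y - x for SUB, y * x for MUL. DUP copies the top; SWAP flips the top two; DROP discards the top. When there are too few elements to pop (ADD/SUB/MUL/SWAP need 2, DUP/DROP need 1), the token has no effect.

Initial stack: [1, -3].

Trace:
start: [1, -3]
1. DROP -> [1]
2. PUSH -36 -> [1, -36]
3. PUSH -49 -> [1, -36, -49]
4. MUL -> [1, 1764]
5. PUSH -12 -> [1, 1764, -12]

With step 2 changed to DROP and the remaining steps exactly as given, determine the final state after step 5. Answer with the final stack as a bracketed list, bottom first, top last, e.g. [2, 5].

(re-executing from step 2 with the substitution; state before step 2: [1])
2. DROP -> []
3. PUSH -49 -> [-49]
4. MUL -> [-49]
5. PUSH -12 -> [-49, -12]

[-49, -12]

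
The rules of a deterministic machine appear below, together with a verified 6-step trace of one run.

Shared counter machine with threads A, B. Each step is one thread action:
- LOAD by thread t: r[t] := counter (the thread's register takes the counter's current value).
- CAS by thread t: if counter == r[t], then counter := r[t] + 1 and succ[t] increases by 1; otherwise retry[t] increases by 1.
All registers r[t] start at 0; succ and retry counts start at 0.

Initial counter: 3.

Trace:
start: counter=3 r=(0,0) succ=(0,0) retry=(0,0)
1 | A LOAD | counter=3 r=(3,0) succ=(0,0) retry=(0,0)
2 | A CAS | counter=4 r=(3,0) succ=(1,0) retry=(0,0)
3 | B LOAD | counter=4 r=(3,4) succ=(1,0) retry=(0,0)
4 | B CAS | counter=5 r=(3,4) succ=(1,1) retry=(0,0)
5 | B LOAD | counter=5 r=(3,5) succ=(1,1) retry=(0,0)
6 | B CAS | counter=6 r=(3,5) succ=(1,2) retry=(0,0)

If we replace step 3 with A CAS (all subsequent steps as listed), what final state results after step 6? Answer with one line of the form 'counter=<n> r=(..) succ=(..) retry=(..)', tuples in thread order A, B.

(re-executing from step 3 with the substitution; state before step 3: counter=4 r=(3,0) succ=(1,0) retry=(0,0))
3 | A CAS | counter=4 r=(3,0) succ=(1,0) retry=(1,0)
4 | B CAS | counter=4 r=(3,0) succ=(1,0) retry=(1,1)
5 | B LOAD | counter=4 r=(3,4) succ=(1,0) retry=(1,1)
6 | B CAS | counter=5 r=(3,4) succ=(1,1) retry=(1,1)

counter=5 r=(3,4) succ=(1,1) retry=(1,1)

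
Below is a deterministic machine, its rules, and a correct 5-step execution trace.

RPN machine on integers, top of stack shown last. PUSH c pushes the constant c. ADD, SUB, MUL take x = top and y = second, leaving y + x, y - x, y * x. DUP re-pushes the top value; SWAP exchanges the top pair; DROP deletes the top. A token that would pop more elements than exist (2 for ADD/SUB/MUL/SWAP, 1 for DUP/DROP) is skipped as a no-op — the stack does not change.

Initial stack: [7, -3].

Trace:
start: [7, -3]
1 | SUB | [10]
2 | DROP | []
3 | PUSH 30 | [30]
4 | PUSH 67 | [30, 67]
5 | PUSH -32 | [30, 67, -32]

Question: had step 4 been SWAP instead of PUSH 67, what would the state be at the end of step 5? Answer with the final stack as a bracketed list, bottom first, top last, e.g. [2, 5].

(re-executing from step 4 with the substitution; state before step 4: [30])
4 | SWAP | [30]
5 | PUSH -32 | [30, -32]

[30, -32]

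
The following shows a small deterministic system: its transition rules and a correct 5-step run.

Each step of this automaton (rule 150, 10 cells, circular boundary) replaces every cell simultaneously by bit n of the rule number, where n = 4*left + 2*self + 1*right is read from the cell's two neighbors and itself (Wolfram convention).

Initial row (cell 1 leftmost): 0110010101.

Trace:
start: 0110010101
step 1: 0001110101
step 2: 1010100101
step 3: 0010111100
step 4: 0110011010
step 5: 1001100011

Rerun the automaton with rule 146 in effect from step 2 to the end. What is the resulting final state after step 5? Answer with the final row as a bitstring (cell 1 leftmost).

0101000000

(re-executing steps 2..5 under rule 146; state before step 2: 0001110101)
step 2: 1010100000
step 3: 0000010001
step 4: 1000101010
step 5: 0101000000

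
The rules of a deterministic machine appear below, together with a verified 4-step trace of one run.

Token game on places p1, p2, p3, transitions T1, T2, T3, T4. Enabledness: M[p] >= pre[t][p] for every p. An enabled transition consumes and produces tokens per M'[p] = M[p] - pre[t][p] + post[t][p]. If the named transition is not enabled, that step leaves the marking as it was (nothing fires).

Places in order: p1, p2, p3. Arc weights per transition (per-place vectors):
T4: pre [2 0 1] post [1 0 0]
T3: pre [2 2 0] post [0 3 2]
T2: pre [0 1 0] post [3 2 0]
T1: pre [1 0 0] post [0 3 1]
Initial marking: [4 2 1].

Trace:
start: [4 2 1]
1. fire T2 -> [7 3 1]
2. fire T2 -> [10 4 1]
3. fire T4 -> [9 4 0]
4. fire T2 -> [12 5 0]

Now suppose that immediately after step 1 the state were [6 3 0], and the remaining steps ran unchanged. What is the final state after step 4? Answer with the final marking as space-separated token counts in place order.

12 5 0

state after step 1 := [6 3 0]
2. fire T2 -> [9 4 0]
3. fire T4 -> [9 4 0]
4. fire T2 -> [12 5 0]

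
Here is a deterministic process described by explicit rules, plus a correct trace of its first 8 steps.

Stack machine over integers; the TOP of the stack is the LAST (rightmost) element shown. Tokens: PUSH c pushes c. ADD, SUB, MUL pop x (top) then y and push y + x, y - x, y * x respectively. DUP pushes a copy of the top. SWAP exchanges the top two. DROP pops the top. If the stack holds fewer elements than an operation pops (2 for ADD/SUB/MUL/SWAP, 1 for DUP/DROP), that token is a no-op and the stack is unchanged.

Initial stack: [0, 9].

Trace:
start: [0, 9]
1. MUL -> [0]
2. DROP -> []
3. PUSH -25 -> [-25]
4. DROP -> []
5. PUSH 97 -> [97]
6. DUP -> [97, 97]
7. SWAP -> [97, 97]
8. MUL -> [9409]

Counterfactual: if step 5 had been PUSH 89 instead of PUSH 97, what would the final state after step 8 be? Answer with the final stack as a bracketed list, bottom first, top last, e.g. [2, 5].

(re-executing from step 5 with the substitution; state before step 5: [])
5. PUSH 89 -> [89]
6. DUP -> [89, 89]
7. SWAP -> [89, 89]
8. MUL -> [7921]

[7921]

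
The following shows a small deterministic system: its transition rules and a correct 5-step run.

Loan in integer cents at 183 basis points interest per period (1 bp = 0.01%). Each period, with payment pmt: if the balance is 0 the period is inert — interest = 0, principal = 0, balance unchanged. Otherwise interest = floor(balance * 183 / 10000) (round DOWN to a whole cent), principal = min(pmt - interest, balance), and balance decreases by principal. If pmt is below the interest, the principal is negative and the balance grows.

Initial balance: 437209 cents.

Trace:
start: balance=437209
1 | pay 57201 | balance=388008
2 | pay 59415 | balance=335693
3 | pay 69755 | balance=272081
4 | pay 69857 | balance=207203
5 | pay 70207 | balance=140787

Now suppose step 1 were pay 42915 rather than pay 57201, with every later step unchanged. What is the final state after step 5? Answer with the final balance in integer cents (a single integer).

156147

(re-executing from step 1 with the substitution; state before step 1: balance=437209)
1 | pay 42915 | balance=402294
2 | pay 59415 | balance=350240
3 | pay 69755 | balance=286894
4 | pay 69857 | balance=222287
5 | pay 70207 | balance=156147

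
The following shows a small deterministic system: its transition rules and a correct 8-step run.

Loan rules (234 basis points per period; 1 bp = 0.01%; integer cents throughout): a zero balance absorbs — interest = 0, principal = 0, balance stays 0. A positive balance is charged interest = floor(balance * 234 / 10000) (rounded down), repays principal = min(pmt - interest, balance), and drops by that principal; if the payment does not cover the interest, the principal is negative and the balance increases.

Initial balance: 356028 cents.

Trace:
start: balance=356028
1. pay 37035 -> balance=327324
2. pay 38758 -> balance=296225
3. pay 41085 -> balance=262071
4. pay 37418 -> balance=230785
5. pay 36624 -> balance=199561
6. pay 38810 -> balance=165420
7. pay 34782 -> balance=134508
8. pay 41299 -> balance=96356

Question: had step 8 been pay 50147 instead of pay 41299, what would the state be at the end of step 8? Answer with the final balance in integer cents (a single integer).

(re-executing from step 8 with the substitution; state before step 8: balance=134508)
8. pay 50147 -> balance=87508

87508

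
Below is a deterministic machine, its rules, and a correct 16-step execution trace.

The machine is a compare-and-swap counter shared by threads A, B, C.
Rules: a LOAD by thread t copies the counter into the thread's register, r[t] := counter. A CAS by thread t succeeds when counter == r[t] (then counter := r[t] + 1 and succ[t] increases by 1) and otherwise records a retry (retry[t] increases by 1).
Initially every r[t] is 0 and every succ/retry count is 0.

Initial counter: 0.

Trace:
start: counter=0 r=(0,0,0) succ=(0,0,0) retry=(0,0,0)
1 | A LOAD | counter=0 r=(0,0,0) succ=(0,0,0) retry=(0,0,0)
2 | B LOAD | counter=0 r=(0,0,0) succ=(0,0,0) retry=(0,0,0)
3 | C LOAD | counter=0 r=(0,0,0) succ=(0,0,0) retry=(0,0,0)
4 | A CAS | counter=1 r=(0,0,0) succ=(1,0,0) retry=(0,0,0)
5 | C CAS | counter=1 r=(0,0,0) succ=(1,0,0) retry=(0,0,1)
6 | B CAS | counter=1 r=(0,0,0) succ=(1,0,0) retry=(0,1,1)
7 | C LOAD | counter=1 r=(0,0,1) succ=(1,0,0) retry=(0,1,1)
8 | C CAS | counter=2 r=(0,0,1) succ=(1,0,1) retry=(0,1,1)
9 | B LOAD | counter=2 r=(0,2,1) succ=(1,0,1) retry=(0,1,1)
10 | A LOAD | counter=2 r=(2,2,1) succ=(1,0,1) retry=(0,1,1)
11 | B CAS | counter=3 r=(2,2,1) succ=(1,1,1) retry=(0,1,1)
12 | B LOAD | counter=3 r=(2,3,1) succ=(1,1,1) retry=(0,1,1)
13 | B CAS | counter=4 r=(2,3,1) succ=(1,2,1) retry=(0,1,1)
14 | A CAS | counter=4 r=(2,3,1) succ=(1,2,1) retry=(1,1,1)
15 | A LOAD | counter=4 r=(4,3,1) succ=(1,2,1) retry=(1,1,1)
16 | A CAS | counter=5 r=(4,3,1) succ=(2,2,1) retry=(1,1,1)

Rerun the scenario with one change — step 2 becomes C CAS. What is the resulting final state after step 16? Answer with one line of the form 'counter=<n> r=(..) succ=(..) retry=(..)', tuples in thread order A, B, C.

counter=6 r=(5,4,2) succ=(1,2,3) retry=(2,1,0)

(re-executing from step 2 with the substitution; state before step 2: counter=0 r=(0,0,0) succ=(0,0,0) retry=(0,0,0))
2 | C CAS | counter=1 r=(0,0,0) succ=(0,0,1) retry=(0,0,0)
3 | C LOAD | counter=1 r=(0,0,1) succ=(0,0,1) retry=(0,0,0)
4 | A CAS | counter=1 r=(0,0,1) succ=(0,0,1) retry=(1,0,0)
5 | C CAS | counter=2 r=(0,0,1) succ=(0,0,2) retry=(1,0,0)
6 | B CAS | counter=2 r=(0,0,1) succ=(0,0,2) retry=(1,1,0)
7 | C LOAD | counter=2 r=(0,0,2) succ=(0,0,2) retry=(1,1,0)
8 | C CAS | counter=3 r=(0,0,2) succ=(0,0,3) retry=(1,1,0)
9 | B LOAD | counter=3 r=(0,3,2) succ=(0,0,3) retry=(1,1,0)
10 | A LOAD | counter=3 r=(3,3,2) succ=(0,0,3) retry=(1,1,0)
11 | B CAS | counter=4 r=(3,3,2) succ=(0,1,3) retry=(1,1,0)
12 | B LOAD | counter=4 r=(3,4,2) succ=(0,1,3) retry=(1,1,0)
13 | B CAS | counter=5 r=(3,4,2) succ=(0,2,3) retry=(1,1,0)
14 | A CAS | counter=5 r=(3,4,2) succ=(0,2,3) retry=(2,1,0)
15 | A LOAD | counter=5 r=(5,4,2) succ=(0,2,3) retry=(2,1,0)
16 | A CAS | counter=6 r=(5,4,2) succ=(1,2,3) retry=(2,1,0)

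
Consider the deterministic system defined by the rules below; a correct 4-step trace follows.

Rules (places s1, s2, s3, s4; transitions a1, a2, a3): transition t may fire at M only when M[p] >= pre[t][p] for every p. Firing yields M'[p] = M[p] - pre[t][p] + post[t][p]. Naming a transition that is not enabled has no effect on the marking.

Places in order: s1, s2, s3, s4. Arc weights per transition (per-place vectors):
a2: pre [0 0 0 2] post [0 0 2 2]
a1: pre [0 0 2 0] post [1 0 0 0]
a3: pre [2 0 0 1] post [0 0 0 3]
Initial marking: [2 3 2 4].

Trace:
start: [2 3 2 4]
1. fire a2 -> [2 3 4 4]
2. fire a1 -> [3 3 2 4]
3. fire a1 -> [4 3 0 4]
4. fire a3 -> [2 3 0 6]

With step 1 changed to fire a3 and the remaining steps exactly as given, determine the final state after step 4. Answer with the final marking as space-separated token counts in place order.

1 3 0 6

(re-executing from step 1 with the substitution; state before step 1: [2 3 2 4])
1. fire a3 -> [0 3 2 6]
2. fire a1 -> [1 3 0 6]
3. fire a1 -> [1 3 0 6]
4. fire a3 -> [1 3 0 6]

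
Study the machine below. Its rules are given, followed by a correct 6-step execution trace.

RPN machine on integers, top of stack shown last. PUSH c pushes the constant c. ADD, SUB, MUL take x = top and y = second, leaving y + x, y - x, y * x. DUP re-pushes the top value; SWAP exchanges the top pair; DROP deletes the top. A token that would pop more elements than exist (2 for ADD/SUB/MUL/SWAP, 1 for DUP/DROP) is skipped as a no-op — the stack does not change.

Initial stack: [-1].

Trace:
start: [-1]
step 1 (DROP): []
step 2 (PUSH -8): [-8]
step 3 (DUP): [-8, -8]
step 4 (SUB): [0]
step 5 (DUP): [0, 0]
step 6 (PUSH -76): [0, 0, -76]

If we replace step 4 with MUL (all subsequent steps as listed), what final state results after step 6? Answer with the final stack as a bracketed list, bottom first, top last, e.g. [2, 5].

[64, 64, -76]

(re-executing from step 4 with the substitution; state before step 4: [-8, -8])
step 4 (MUL): [64]
step 5 (DUP): [64, 64]
step 6 (PUSH -76): [64, 64, -76]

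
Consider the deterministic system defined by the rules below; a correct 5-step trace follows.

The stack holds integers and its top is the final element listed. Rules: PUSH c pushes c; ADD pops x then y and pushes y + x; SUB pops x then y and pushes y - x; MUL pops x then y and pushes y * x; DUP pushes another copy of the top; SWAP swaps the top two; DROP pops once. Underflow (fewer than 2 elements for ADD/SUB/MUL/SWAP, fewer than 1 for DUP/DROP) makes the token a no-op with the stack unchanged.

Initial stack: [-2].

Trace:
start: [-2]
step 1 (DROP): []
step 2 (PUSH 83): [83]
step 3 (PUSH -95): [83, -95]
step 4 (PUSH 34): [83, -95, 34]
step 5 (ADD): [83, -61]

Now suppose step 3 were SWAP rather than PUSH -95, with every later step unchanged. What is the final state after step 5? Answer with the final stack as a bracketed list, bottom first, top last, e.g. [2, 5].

(re-executing from step 3 with the substitution; state before step 3: [83])
step 3 (SWAP): [83]
step 4 (PUSH 34): [83, 34]
step 5 (ADD): [117]

[117]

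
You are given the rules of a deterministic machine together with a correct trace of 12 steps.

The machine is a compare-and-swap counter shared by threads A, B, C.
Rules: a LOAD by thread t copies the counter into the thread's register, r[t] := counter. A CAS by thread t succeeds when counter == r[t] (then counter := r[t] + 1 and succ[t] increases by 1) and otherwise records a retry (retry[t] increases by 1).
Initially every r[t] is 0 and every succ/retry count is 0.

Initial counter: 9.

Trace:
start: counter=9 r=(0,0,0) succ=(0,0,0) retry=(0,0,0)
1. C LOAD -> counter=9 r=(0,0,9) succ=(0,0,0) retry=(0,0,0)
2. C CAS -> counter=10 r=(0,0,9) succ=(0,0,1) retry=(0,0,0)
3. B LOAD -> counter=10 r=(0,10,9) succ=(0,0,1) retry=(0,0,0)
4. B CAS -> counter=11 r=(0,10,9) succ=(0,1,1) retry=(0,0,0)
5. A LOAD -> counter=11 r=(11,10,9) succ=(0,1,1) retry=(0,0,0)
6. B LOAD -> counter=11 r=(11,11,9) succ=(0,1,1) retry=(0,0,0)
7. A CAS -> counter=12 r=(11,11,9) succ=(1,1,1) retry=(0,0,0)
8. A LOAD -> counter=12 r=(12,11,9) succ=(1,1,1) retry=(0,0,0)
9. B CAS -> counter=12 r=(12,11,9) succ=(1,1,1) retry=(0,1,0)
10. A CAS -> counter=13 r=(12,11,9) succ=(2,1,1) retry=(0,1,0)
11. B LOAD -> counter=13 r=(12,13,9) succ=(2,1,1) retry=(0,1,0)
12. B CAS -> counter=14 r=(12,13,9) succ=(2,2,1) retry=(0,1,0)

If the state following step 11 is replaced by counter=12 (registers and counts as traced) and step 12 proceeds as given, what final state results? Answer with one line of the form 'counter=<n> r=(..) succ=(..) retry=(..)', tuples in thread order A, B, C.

counter=12 r=(12,13,9) succ=(2,1,1) retry=(0,2,0)

state after step 11 := counter=12 r=(12,13,9) succ=(2,1,1) retry=(0,1,0)
12. B CAS -> counter=12 r=(12,13,9) succ=(2,1,1) retry=(0,2,0)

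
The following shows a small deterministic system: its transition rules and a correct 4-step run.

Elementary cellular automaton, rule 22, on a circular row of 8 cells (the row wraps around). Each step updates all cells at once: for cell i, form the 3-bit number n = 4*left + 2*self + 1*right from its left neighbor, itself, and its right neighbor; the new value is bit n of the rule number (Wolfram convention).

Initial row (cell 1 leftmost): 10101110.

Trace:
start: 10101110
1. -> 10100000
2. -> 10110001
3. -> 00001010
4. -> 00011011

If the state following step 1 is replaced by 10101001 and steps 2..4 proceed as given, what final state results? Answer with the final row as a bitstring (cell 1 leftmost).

state after step 1 := 10101001
2. -> 00101110
3. -> 01100001
4. -> 00010011

00010011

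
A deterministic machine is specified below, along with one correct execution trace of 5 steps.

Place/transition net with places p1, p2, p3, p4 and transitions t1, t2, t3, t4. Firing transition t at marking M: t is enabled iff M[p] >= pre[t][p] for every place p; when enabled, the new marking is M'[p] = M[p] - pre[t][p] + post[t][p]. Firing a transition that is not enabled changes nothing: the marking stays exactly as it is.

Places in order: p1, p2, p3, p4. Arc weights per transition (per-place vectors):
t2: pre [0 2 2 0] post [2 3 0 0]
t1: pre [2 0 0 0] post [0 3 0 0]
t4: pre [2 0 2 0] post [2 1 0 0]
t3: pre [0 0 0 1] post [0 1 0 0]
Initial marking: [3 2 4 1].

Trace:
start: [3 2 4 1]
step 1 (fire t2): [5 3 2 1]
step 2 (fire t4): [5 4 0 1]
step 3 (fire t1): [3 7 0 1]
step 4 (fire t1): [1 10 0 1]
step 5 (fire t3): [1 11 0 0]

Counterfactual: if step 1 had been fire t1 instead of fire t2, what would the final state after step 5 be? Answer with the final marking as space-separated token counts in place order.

1 6 4 0

(re-executing from step 1 with the substitution; state before step 1: [3 2 4 1])
step 1 (fire t1): [1 5 4 1]
step 2 (fire t4): [1 5 4 1]
step 3 (fire t1): [1 5 4 1]
step 4 (fire t1): [1 5 4 1]
step 5 (fire t3): [1 6 4 0]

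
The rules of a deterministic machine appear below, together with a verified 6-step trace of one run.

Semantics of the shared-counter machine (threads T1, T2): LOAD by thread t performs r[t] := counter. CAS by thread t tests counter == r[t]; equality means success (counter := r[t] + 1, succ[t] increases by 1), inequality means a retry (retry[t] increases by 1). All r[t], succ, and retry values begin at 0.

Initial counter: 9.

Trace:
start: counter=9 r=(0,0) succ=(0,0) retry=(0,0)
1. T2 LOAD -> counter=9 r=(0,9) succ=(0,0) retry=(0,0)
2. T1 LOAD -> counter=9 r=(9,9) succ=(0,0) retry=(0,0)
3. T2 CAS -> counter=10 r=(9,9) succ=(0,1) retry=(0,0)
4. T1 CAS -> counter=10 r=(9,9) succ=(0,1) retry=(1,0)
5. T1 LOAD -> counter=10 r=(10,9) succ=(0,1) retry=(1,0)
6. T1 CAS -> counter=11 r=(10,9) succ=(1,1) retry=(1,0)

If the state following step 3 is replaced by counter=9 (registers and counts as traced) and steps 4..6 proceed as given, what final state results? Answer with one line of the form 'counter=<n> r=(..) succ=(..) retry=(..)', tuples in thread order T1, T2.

counter=11 r=(10,9) succ=(2,1) retry=(0,0)

state after step 3 := counter=9 r=(9,9) succ=(0,1) retry=(0,0)
4. T1 CAS -> counter=10 r=(9,9) succ=(1,1) retry=(0,0)
5. T1 LOAD -> counter=10 r=(10,9) succ=(1,1) retry=(0,0)
6. T1 CAS -> counter=11 r=(10,9) succ=(2,1) retry=(0,0)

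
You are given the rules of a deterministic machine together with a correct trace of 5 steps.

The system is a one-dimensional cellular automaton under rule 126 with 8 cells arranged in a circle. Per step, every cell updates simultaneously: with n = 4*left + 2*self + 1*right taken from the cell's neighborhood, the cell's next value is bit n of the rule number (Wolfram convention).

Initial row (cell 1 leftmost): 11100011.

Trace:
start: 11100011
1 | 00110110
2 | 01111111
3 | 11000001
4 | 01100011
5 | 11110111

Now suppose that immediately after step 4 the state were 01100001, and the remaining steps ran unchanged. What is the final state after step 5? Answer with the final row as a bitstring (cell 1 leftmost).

state after step 4 := 01100001
5 | 11110011

11110011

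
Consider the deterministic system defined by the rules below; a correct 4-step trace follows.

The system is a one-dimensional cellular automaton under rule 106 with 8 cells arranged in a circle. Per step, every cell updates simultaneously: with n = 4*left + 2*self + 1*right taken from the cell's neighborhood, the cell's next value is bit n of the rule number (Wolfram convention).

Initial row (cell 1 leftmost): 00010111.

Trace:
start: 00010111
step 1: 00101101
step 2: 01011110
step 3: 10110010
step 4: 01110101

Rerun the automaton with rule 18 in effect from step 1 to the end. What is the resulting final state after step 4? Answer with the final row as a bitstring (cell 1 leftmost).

(re-executing steps 1..4 under rule 18; state before step 1: 00010111)
step 1: 10100000
step 2: 00010001
step 3: 10101010
step 4: 00000000

00000000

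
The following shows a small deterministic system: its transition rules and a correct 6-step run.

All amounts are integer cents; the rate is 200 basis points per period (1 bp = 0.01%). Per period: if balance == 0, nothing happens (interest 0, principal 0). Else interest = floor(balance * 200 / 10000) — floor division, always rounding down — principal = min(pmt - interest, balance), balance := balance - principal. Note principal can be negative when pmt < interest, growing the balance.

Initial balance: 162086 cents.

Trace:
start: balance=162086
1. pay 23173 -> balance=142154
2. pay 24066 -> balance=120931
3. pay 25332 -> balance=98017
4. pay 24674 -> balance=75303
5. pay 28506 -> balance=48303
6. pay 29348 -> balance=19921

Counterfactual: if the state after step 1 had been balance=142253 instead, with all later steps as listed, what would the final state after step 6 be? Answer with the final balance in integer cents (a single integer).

state after step 1 := balance=142253
2. pay 24066 -> balance=121032
3. pay 25332 -> balance=98120
4. pay 24674 -> balance=75408
5. pay 28506 -> balance=48410
6. pay 29348 -> balance=20030

20030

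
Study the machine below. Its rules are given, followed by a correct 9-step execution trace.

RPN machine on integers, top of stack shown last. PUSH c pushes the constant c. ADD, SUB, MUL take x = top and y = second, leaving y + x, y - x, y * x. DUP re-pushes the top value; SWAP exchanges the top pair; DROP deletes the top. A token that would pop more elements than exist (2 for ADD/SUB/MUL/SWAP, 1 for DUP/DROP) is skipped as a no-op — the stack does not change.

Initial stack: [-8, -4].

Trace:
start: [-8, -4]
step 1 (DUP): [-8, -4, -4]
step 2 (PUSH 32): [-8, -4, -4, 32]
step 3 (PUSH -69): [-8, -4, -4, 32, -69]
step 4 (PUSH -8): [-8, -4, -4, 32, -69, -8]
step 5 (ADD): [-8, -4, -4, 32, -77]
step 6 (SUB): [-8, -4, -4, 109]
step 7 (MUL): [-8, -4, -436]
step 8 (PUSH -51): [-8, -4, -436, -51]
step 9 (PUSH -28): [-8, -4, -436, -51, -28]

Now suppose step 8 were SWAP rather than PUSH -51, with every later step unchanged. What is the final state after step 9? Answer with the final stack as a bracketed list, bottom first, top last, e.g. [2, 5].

[-8, -436, -4, -28]

(re-executing from step 8 with the substitution; state before step 8: [-8, -4, -436])
step 8 (SWAP): [-8, -436, -4]
step 9 (PUSH -28): [-8, -436, -4, -28]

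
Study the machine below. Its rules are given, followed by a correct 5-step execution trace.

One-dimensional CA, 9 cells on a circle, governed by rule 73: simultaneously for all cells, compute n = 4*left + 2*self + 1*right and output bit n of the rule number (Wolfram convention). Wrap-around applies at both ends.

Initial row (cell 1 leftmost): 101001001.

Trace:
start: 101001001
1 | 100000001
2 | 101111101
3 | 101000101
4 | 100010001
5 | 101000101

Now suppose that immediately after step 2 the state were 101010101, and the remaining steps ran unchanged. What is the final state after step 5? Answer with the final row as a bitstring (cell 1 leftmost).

state after step 2 := 101010101
3 | 100000001
4 | 101111101
5 | 101000101

101000101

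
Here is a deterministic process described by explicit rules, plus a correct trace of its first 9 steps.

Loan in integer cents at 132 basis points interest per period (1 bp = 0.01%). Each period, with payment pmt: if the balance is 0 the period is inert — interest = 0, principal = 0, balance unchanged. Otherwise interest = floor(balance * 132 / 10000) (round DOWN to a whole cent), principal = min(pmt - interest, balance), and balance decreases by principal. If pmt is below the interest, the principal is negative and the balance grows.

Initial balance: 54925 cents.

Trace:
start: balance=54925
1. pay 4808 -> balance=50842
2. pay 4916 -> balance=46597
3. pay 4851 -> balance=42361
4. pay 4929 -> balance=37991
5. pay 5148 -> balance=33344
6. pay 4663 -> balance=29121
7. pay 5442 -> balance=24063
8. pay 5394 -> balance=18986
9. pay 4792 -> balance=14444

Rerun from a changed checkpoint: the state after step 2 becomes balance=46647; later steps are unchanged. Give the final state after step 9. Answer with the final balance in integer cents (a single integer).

14498

state after step 2 := balance=46647
3. pay 4851 -> balance=42411
4. pay 4929 -> balance=38041
5. pay 5148 -> balance=33395
6. pay 4663 -> balance=29172
7. pay 5442 -> balance=24115
8. pay 5394 -> balance=19039
9. pay 4792 -> balance=14498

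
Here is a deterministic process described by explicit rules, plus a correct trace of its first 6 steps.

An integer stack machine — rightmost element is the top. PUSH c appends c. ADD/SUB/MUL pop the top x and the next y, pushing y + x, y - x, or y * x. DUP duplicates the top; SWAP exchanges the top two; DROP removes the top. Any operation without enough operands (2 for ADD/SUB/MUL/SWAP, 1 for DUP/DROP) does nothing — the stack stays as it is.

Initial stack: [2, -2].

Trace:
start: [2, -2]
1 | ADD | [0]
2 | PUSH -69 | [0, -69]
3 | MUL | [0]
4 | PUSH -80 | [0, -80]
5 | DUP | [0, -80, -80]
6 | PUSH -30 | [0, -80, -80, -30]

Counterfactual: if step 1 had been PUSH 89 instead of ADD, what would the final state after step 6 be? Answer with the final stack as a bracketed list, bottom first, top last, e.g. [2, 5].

(re-executing from step 1 with the substitution; state before step 1: [2, -2])
1 | PUSH 89 | [2, -2, 89]
2 | PUSH -69 | [2, -2, 89, -69]
3 | MUL | [2, -2, -6141]
4 | PUSH -80 | [2, -2, -6141, -80]
5 | DUP | [2, -2, -6141, -80, -80]
6 | PUSH -30 | [2, -2, -6141, -80, -80, -30]

[2, -2, -6141, -80, -80, -30]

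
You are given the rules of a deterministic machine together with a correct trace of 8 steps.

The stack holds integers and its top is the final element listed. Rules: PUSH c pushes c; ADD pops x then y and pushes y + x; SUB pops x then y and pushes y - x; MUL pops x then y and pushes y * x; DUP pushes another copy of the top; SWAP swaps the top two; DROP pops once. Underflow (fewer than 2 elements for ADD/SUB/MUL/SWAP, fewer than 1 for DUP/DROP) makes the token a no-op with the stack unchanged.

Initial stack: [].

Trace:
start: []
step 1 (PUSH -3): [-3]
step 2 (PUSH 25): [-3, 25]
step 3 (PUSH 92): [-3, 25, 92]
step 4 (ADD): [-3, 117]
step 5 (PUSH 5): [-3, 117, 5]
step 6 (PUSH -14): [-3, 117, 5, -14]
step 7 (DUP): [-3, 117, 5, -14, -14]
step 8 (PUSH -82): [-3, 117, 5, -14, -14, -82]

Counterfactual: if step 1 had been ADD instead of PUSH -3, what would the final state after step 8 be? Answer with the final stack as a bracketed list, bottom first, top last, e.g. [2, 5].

(re-executing from step 1 with the substitution; state before step 1: [])
step 1 (ADD): []
step 2 (PUSH 25): [25]
step 3 (PUSH 92): [25, 92]
step 4 (ADD): [117]
step 5 (PUSH 5): [117, 5]
step 6 (PUSH -14): [117, 5, -14]
step 7 (DUP): [117, 5, -14, -14]
step 8 (PUSH -82): [117, 5, -14, -14, -82]

[117, 5, -14, -14, -82]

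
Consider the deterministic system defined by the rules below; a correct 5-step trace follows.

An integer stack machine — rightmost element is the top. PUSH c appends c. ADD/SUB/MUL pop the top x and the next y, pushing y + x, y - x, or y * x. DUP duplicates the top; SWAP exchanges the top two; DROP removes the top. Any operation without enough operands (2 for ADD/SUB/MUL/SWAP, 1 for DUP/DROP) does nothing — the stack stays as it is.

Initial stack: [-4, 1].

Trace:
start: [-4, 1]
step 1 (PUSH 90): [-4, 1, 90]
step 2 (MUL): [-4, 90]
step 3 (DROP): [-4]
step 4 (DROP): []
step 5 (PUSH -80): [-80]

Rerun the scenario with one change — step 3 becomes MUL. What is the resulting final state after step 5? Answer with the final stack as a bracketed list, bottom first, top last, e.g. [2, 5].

[-80]

(re-executing from step 3 with the substitution; state before step 3: [-4, 90])
step 3 (MUL): [-360]
step 4 (DROP): []
step 5 (PUSH -80): [-80]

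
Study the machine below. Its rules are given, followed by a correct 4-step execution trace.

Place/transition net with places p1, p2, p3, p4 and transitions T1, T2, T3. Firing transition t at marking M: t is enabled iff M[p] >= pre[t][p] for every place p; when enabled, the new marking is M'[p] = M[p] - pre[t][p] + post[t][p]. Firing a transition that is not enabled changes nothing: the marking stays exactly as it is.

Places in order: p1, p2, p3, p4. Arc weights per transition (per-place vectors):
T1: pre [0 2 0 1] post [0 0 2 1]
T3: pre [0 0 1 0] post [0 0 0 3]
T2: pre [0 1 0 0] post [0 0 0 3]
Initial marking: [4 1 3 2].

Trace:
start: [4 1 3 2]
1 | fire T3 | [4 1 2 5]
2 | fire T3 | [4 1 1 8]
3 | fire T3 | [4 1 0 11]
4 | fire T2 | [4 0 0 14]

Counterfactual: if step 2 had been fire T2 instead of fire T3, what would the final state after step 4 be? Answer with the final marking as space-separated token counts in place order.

4 0 1 11

(re-executing from step 2 with the substitution; state before step 2: [4 1 2 5])
2 | fire T2 | [4 0 2 8]
3 | fire T3 | [4 0 1 11]
4 | fire T2 | [4 0 1 11]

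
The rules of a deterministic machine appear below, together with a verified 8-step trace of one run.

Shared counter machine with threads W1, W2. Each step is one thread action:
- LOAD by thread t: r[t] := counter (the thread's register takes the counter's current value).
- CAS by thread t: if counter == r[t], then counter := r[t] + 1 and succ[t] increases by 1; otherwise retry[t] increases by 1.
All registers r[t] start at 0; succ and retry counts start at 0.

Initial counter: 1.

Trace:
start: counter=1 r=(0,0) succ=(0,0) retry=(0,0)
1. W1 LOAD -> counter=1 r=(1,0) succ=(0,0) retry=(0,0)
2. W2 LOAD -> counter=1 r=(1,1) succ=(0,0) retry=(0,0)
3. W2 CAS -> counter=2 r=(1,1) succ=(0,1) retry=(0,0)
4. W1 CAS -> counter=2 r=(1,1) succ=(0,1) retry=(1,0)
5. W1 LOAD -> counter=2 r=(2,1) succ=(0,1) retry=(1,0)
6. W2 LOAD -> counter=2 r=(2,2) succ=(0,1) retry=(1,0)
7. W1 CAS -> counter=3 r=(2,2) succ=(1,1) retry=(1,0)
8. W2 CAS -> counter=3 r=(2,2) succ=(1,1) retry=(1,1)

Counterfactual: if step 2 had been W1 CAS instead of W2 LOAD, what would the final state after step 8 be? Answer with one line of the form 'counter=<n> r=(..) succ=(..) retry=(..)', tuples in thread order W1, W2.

(re-executing from step 2 with the substitution; state before step 2: counter=1 r=(1,0) succ=(0,0) retry=(0,0))
2. W1 CAS -> counter=2 r=(1,0) succ=(1,0) retry=(0,0)
3. W2 CAS -> counter=2 r=(1,0) succ=(1,0) retry=(0,1)
4. W1 CAS -> counter=2 r=(1,0) succ=(1,0) retry=(1,1)
5. W1 LOAD -> counter=2 r=(2,0) succ=(1,0) retry=(1,1)
6. W2 LOAD -> counter=2 r=(2,2) succ=(1,0) retry=(1,1)
7. W1 CAS -> counter=3 r=(2,2) succ=(2,0) retry=(1,1)
8. W2 CAS -> counter=3 r=(2,2) succ=(2,0) retry=(1,2)

counter=3 r=(2,2) succ=(2,0) retry=(1,2)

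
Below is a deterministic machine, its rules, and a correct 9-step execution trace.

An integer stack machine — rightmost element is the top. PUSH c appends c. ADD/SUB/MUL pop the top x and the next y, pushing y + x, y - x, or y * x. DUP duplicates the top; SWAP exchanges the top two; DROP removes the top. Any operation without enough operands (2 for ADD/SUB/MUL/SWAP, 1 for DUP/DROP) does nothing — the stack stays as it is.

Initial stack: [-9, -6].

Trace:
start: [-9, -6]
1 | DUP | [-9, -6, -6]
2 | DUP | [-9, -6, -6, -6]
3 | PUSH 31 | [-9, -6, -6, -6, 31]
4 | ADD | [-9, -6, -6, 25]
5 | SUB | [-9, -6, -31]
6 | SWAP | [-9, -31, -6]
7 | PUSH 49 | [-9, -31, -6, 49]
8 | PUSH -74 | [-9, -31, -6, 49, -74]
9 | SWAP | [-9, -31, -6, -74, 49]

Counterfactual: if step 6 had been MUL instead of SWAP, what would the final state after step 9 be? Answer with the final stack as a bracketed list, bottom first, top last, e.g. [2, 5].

(re-executing from step 6 with the substitution; state before step 6: [-9, -6, -31])
6 | MUL | [-9, 186]
7 | PUSH 49 | [-9, 186, 49]
8 | PUSH -74 | [-9, 186, 49, -74]
9 | SWAP | [-9, 186, -74, 49]

[-9, 186, -74, 49]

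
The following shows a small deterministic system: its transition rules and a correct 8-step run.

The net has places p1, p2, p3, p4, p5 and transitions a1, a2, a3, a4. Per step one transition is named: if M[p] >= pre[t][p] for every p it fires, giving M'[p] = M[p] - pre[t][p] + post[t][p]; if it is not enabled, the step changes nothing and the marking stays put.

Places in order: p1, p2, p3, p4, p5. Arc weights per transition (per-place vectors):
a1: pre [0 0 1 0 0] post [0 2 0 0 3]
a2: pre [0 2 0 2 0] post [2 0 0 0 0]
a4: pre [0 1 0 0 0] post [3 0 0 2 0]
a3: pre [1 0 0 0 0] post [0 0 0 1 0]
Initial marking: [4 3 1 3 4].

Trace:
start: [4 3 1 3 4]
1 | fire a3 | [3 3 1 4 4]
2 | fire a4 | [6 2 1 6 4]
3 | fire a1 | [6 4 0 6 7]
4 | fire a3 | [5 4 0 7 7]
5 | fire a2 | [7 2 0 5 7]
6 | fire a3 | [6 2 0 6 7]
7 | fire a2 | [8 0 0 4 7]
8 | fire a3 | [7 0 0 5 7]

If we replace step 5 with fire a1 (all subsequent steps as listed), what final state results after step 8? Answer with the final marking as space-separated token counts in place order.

5 2 0 7 7

(re-executing from step 5 with the substitution; state before step 5: [5 4 0 7 7])
5 | fire a1 | [5 4 0 7 7]
6 | fire a3 | [4 4 0 8 7]
7 | fire a2 | [6 2 0 6 7]
8 | fire a3 | [5 2 0 7 7]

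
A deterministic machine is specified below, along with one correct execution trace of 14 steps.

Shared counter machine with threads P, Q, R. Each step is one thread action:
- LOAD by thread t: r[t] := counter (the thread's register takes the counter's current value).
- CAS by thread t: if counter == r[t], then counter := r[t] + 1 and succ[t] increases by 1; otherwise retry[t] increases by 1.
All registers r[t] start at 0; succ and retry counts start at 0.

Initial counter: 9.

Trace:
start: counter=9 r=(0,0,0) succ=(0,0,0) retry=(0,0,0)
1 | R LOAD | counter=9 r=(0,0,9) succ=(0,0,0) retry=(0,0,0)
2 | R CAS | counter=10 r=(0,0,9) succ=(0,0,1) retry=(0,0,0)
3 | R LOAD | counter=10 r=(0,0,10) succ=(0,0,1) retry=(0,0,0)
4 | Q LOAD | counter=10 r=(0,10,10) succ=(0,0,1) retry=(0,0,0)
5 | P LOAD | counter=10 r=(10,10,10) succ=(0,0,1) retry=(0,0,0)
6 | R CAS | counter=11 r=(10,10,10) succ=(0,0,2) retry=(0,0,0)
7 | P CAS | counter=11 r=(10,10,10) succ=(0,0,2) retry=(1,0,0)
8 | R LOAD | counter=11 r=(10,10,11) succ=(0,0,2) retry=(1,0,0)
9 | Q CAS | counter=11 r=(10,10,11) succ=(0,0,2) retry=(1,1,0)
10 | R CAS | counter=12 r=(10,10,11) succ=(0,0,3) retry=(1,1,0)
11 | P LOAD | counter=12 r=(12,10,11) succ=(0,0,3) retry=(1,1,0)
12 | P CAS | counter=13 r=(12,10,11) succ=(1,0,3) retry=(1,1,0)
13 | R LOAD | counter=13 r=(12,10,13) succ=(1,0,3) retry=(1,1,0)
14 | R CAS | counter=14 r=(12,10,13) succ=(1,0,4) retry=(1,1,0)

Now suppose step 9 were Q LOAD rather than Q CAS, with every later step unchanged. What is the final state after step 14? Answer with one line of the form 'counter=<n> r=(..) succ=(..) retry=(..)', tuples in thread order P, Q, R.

(re-executing from step 9 with the substitution; state before step 9: counter=11 r=(10,10,11) succ=(0,0,2) retry=(1,0,0))
9 | Q LOAD | counter=11 r=(10,11,11) succ=(0,0,2) retry=(1,0,0)
10 | R CAS | counter=12 r=(10,11,11) succ=(0,0,3) retry=(1,0,0)
11 | P LOAD | counter=12 r=(12,11,11) succ=(0,0,3) retry=(1,0,0)
12 | P CAS | counter=13 r=(12,11,11) succ=(1,0,3) retry=(1,0,0)
13 | R LOAD | counter=13 r=(12,11,13) succ=(1,0,3) retry=(1,0,0)
14 | R CAS | counter=14 r=(12,11,13) succ=(1,0,4) retry=(1,0,0)

counter=14 r=(12,11,13) succ=(1,0,4) retry=(1,0,0)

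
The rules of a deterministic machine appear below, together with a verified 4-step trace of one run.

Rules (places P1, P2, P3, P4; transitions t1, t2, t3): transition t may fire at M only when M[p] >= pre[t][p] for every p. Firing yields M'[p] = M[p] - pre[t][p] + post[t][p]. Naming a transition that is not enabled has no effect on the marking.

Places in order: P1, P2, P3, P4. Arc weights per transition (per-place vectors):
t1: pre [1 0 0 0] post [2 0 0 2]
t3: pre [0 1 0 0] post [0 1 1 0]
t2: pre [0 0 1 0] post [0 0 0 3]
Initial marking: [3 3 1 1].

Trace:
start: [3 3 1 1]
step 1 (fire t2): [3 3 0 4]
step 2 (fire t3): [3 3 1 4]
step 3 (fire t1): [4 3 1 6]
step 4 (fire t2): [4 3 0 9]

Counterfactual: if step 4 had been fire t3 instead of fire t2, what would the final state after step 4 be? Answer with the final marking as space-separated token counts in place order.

(re-executing from step 4 with the substitution; state before step 4: [4 3 1 6])
step 4 (fire t3): [4 3 2 6]

4 3 2 6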